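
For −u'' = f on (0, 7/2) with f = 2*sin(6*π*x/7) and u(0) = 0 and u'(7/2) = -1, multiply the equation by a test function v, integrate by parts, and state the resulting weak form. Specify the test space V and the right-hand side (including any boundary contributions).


V = {v ∈ H^1(0, 7/2) : v(0) = 0} (test functions vanish at x = 0 where u is specified); weak form: ∫_0^7/2 u'v' dx = ∫_0^7/2 (2*sin(6*π*x/7)) v dx − v(7/2) for all v ∈ V.

Multiply both sides by a test function v and integrate from 0 to 7/2:
  ∫_0^7/2 −u''(x) v(x) dx = ∫_0^7/2 f(x) v(x) dx.
Integrate the LHS by parts once:
  ∫_0^7/2 −u'' v dx = −[u'(x) v(x)]_0^7/2 + ∫_0^7/2 u'(x) v'(x) dx.
Thus ∫_0^7/2 u'(x) v'(x) dx = ∫_0^7/2 f(x) v(x) dx + [u'(x) v(x)]_0^7/2.
Choose V so that boundary terms are either known or forced to vanish.
Mixed BC: u(0) = 0 (Dirichlet) and u'(7/2) = -1 (Neumann). Define V = {v ∈ H^1(0, 7/2) : v(0) = 0}. Then [u' v]_0^7/2 = u'(7/2)·v(7/2) − u'(0)·0 = − v(7/2).
Weak formulation: find u (satisfying any essential BC) such that ∫_0^7/2 u'(x) v'(x) dx = ∫_0^7/2 f v dx − v(7/2) for all v ∈ V (Dirichlet at 0 absorbed into V; Neumann datum at x = 7/2 contributes the boundary term).
Substituting f(x) = 2*sin(6*π*x/7), the right-hand side is ∫_0^7/2 (2*sin(6*π*x/7)) v dx − v(7/2).


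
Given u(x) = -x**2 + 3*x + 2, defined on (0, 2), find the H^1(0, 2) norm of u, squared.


||u||_{H^1}^2 = 162/5

The H^1 norm (squared) on an interval (0, L) is
  ||u||_{H^1}^2 = ∫_0^L u(x)^2 dx + ∫_0^L u'(x)^2 dx.
Compute u'(x) = 3 - 2*x.
Then u(x)^2 = x**4 - 6*x**3 + 5*x**2 + 12*x + 4 and u'(x)^2 = 4*x**2 - 12*x + 9.
Integrate each monomial from 0 to 2 using ∫_0^2 c·x^n dx = c·2^(n+1)/(n+1):
  ∫_0^2 u(x)^2 dx = ∫_0^2 (x^4 - 6*x^3 + 5*x^2 + 12*x + 4) dx. Term by term:
    ∫_0^2 x^4 dx = 32/5;  ∫_0^2 -6*x^3 dx = -24;  ∫_0^2 5*x^2 dx = 40/3;
    ∫_0^2 12*x dx = 24;  ∫_0^2 4 dx = 8.
  Sum: 32/5 − 24 + 40/3 + 24 + 8 = 416/15.
  ∫_0^2 u'(x)^2 dx = ∫_0^2 (4*x^2 - 12*x + 9) dx. Term by term:
    ∫_0^2 4*x^2 dx = 32/3;  ∫_0^2 -12*x dx = -24;  ∫_0^2 9 dx = 18.
  Sum: 32/3 − 24 + 18 = 14/3.
Adding: ||u||_{H^1}^2 = 416/15 + 14/3 = 162/5.


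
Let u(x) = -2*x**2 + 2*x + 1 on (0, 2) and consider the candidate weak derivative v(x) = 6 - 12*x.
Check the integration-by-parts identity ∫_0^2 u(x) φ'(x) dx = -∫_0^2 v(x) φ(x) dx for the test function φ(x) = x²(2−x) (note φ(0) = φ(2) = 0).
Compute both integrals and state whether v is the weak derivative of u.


LHS = 56/15, RHS = 56/5. No, v is not the weak derivative of u.

u(x) = -2*x**2 + 2*x + 1, classical derivative u'(x) = 2 - 4*x.
φ(x) = x²(2−x), so φ'(x) = x*(4 - 3*x).
Note φ(0) = φ(2) = 0, so the boundary term u·φ vanishes.
LHS = ∫_0^2 u(x) φ'(x) dx = ∫_0^2 (6*x^4 - 14*x^3 + 5*x^2 + 4*x) dx. Term by term:
  ∫_0^2 6*x^4 dx = 192/5;  ∫_0^2 -14*x^3 dx = -56;  ∫_0^2 5*x^2 dx = 40/3;
  ∫_0^2 4*x dx = 8.
Sum: 192/5 − 56 + 40/3 + 8 = 56/15.
So LHS = 56/15.
∫_0^2 v(x) φ(x) dx = ∫_0^2 (12*x^4 - 30*x^3 + 12*x^2) dx. Term by term:
  ∫_0^2 12*x^4 dx = 384/5;  ∫_0^2 -30*x^3 dx = -120;  ∫_0^2 12*x^2 dx = 32.
Sum: 384/5 − 120 + 32 = -56/5.
So RHS = -∫_0^2 v(x) φ(x) dx = 56/5.
LHS − RHS = -112/15 ≠ 0, so the identity fails.
(For a valid weak derivative the identity must hold for EVERY test function, in particular this one. The failure shows v is NOT the weak derivative of u.)
Correct weak derivative would be u'(x) = 2 - 4*x.


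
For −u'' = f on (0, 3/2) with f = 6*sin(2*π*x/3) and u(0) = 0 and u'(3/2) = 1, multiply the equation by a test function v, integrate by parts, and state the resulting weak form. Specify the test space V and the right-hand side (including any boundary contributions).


V = {v ∈ H^1(0, 3/2) : v(0) = 0} (test functions vanish at x = 0 where u is specified); weak form: ∫_0^3/2 u'v' dx = ∫_0^3/2 (6*sin(2*π*x/3)) v dx + v(3/2) for all v ∈ V.

Multiply both sides by a test function v and integrate from 0 to 3/2:
  ∫_0^3/2 −u''(x) v(x) dx = ∫_0^3/2 f(x) v(x) dx.
Integrate the LHS by parts once:
  ∫_0^3/2 −u'' v dx = −[u'(x) v(x)]_0^3/2 + ∫_0^3/2 u'(x) v'(x) dx.
Thus ∫_0^3/2 u'(x) v'(x) dx = ∫_0^3/2 f(x) v(x) dx + [u'(x) v(x)]_0^3/2.
Choose V so that boundary terms are either known or forced to vanish.
Mixed BC: u(0) = 0 (Dirichlet) and u'(3/2) = 1 (Neumann). Define V = {v ∈ H^1(0, 3/2) : v(0) = 0}. Then [u' v]_0^3/2 = u'(3/2)·v(3/2) − u'(0)·0 = v(3/2).
Weak formulation: find u (satisfying any essential BC) such that ∫_0^3/2 u'(x) v'(x) dx = ∫_0^3/2 f v dx + v(3/2) for all v ∈ V (Dirichlet at 0 absorbed into V; Neumann datum at x = 3/2 contributes the boundary term).
Substituting f(x) = 6*sin(2*π*x/3), the right-hand side is ∫_0^3/2 (6*sin(2*π*x/3)) v dx + v(3/2).


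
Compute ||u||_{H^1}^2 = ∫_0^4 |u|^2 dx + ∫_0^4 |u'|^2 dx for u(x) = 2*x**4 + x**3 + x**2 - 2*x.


||u||_{H^1}^2 = 108851696/315

The H^1 norm (squared) on an interval (0, L) is
  ||u||_{H^1}^2 = ∫_0^L u(x)^2 dx + ∫_0^L u'(x)^2 dx.
Compute u'(x) = 8*x**3 + 3*x**2 + 2*x - 2.
Then u(x)^2 = 4*x**8 + 4*x**7 + 5*x**6 - 6*x**5 - 3*x**4 - 4*x**3 + 4*x**2 and u'(x)^2 = 64*x**6 + 48*x**5 + 41*x**4 - 20*x**3 - 8*x**2 - 8*x + 4.
Integrate each monomial from 0 to 4 using ∫_0^4 c·x^n dx = c·4^(n+1)/(n+1):
  ∫_0^4 u(x)^2 dx = ∫_0^4 (4*x^8 + 4*x^7 + 5*x^6 - 6*x^5 - 3*x^4 - 4*x^3 + 4*x^2) dx. Term by term:
    ∫_0^4 4*x^8 dx = 1048576/9;  ∫_0^4 4*x^7 dx = 32768;  ∫_0^4 5*x^6 dx = 81920/7;
    ∫_0^4 -6*x^5 dx = -4096;  ∫_0^4 -3*x^4 dx = -3072/5;  ∫_0^4 -4*x^3 dx = -256;
    ∫_0^4 4*x^2 dx = 256/3.
  Sum: 1048576/9 + 32768 + 81920/7 − 4096 − 3072/5 − 256 + 256/3 = 49170944/315.
  ∫_0^4 u'(x)^2 dx = ∫_0^4 (64*x^6 + 48*x^5 + 41*x^4 - 20*x^3 - 8*x^2 - 8*x + 4) dx. Term by term:
    ∫_0^4 64*x^6 dx = 1048576/7;  ∫_0^4 48*x^5 dx = 32768;  ∫_0^4 41*x^4 dx = 41984/5;
    ∫_0^4 -20*x^3 dx = -1280;  ∫_0^4 -8*x^2 dx = -512/3;  ∫_0^4 -8*x dx = -64;
    ∫_0^4 4 dx = 16.
  Sum: 1048576/7 + 32768 + 41984/5 − 1280 − 512/3 − 64 + 16 = 19893584/105.
Adding: ||u||_{H^1}^2 = 49170944/315 + 19893584/105 = 108851696/315.


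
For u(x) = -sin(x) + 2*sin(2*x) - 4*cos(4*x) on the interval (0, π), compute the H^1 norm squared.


||u||_{H^1(0,π)}^2 = -272/15 + 147*π

u'(x) = 16*sin(4*x) - cos(x) + 4*cos(2*x).
Expand u² and (u')² and integrate term by term on (0, π), using: for integers n ≥ 1, ∫_0^π sin²(nx) dx = ∫_0^π cos²(nx) dx = π/2; for n ≠ n', ∫_0^π sin(nx)sin(n'x) dx = ∫_0^π cos(nx)cos(n'x) dx = 0; and by product-to-sum, ∫_0^π sin(nx)cos(n'x) dx = ½∫_0^π [sin((n+n')x) + sin((n−n')x)] dx, which is 0 when n+n' is even and 2n/(n²−n'²) when n+n' is odd (it need not vanish on (0, π)).
  u² squared terms: (-1)²·∫sin(x)² dx = 1·π/2 = π/2;  (-4)²·∫cos(4x)² dx = 16·π/2 = 8*π;  (2)²·∫sin(2x)² dx = 4·π/2 = 2*π.
  u² cross terms: 2·(-1)·(-4)·∫sin(x)·cos(4x) dx = 8·(-2/15) = -16/15;  2·(-1)·(2)·∫sin(x)·sin(2x) dx = -4·(0) = 0;  2·(-4)·(2)·∫cos(4x)·sin(2x) dx = -16·(0) = 0.
  So ∫_0^π u² dx = π/2 + 8*π + 2*π − 16/15 + 0 + 0 = -16/15 + 21*π/2.
  (u')² squared terms: (-1)²·∫cos(x)² dx = 1·π/2 = π/2;  (4)²·∫cos(2x)² dx = 16·π/2 = 8*π;  (16)²·∫sin(4x)² dx = 256·π/2 = 128*π.
  (u')² cross terms: 2·(-1)·(4)·∫cos(x)·cos(2x) dx = -8·(0) = 0;  2·(-1)·(16)·∫cos(x)·sin(4x) dx = -32·(8/15) = -256/15;  2·(4)·(16)·∫cos(2x)·sin(4x) dx = 128·(0) = 0.
  So ∫_0^π (u')² dx = π/2 + 8*π + 128*π + 0 − 256/15 + 0 = -256/15 + 273*π/2.
||u||_{H^1}^2 = (-16/15 + 21*π/2) + (-256/15 + 273*π/2) = -272/15 + 147*π.


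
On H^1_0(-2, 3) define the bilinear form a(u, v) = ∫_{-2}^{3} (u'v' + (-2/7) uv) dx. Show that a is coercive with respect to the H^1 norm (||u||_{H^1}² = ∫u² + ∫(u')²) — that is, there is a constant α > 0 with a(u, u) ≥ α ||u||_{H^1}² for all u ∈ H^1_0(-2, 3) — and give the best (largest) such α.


α = (-50/7 + π^2)/(π^2 + 25)

Coercivity of a(·,·) on H^1_0(-2, 3) means a(u, u) ≥ α ||u||_{H^1}² for every u ∈ H^1_0.
The interval has length L = 5, and Poincaré/coercivity depend only on L. Here a(u, u) = ∫(u')² + (-2/7)·∫u².
Here c = -2/7 < 0 with |c| < (π/L)² = π^2/25, so coercivity still holds. The condition a(u,u) ≥ α||u||_{H^1}² reads (1−α)∫(u')² ≥ (α−c)∫u². Any admissible α is ≤ 1 (rapidly oscillating u have ∫u²/∫(u')² → 0), and α = 1 would force 0 ≥ (1−c)∫u², impossible since c < 1; so 1−α > 0. By the sharp Poincaré inequality on H^1_0 of an interval of length L, ∫(u')² ≥ (π/L)²∫u² with equality for the first sine mode sin(π(x−x₀)/L) (x₀ the left endpoint), so the inequality holds for all u iff (1−α)(π/L)² ≥ α − c, i.e. α ≤ ((π/L)² + c)/((π/L)² + 1) = (1 + c(L/π)²)/(1 + (L/π)²). (Direct route, valid since c ≤ 0: Poincaré gives c∫u² ≥ c(L/π)²∫(u')², so a(u,u) ≥ (1 + c(L/π)²)∫(u')², while ||u||_{H^1}² ≤ (1 + (L/π)²)∫(u')²; dividing yields the same α.) With (π/L)² = π^2/25 and c = -2/7, the largest admissible constant is α = ((π/L)² + c)/((π/L)² + 1).
Simplifying, α = (-50/7 + π^2)/(π^2 + 25).


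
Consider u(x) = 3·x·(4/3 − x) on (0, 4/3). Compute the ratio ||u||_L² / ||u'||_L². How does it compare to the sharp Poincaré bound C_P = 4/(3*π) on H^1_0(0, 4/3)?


||u||_L² / ||u'||_L² = 2*sqrt(10)/15 < C_P = 4/(3*π).

u(x) = 3·x·(4/3 − x), so u'(x) = 4 - 6*x.
u(x) = 3·x·(4/3 − x) vanishes at x = 0 and x = 4/3, so u ∈ H^1_0(0, 4/3). Differentiate via the product rule and integrate the resulting polynomials term by term.
  ∫_0^4/3 u² dx = ∫_0^4/3 (9*x^4 - 24*x^3 + 16*x^2) dx. Term by term:
    ∫_0^4/3 9*x^4 dx = 1024/135;  ∫_0^4/3 -24*x^3 dx = -512/27;  ∫_0^4/3 16*x^2 dx = 1024/81.
  Sum: 1024/135 − 512/27 + 1024/81 = 512/405.
  ∫_0^4/3 (u')² dx = ∫_0^4/3 (36*x^2 - 48*x + 16) dx. Term by term:
    ∫_0^4/3 36*x^2 dx = 256/9;  ∫_0^4/3 -48*x dx = -128/3;  ∫_0^4/3 16 dx = 64/3.
  Sum: 256/9 − 128/3 + 64/3 = 64/9.
∫_0^4/3 u² dx = 512/405, so ||u||_L² = 16*sqrt(10)/45.
∫_0^4/3 (u')² dx = 64/9, so ||u'||_L² = 8/3.
Ratio ||u||_L² / ||u'||_L² = 2*sqrt(10)/15.
Sharp Poincaré constant on H^1_0(0, 4/3) is C_P = L/π = 4/(3*π), achieved by sin(3*π/4·x).
A polynomial bump cannot attain the sharp Poincaré constant (only the first sine eigenfunction does), so the ratio is strictly less than C_P, consistent with ||u||_L² ≤ C_P ||u'||_L².


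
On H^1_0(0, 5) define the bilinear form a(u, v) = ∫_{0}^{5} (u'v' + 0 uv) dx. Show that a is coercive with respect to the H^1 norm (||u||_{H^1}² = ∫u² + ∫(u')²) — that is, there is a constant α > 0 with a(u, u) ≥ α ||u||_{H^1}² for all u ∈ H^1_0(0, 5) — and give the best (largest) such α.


α = π^2/(π^2 + 25)

Coercivity of a(·,·) on H^1_0(0, 5) means a(u, u) ≥ α ||u||_{H^1}² for every u ∈ H^1_0.
The interval has length L = 5, and Poincaré/coercivity depend only on L. Here a(u, u) = ∫(u')² + (0)·∫u².
Here c = 0, so a(u,u) = ∫(u')² alone. The condition a(u,u) ≥ α||u||_{H^1}² reads (1−α)∫(u')² ≥ (α−c)∫u². Any admissible α is ≤ 1 (rapidly oscillating u have ∫u²/∫(u')² → 0), and α = 1 would force 0 ≥ (1−c)∫u², impossible since c < 1; so 1−α > 0. By the sharp Poincaré inequality on H^1_0 of an interval of length L, ∫(u')² ≥ (π/L)²∫u² with equality for the first sine mode sin(π(x−x₀)/L) (x₀ the left endpoint), so the inequality holds for all u iff (1−α)(π/L)² ≥ α − c, i.e. α ≤ ((π/L)² + c)/((π/L)² + 1) = (1 + c(L/π)²)/(1 + (L/π)²). (Direct route, valid since c ≤ 0: Poincaré gives c∫u² ≥ c(L/π)²∫(u')², so a(u,u) ≥ (1 + c(L/π)²)∫(u')², while ||u||_{H^1}² ≤ (1 + (L/π)²)∫(u')²; dividing yields the same α.) With (π/L)² = π^2/25 and c = 0, the largest admissible constant is α = ((π/L)² + c)/((π/L)² + 1).
Simplifying, α = π^2/(π^2 + 25).


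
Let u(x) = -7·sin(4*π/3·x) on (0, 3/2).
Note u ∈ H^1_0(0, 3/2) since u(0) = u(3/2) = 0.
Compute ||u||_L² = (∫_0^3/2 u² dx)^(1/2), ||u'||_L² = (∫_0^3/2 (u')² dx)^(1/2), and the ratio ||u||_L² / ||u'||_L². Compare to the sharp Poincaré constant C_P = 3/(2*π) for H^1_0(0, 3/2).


||u||_L² / ||u'||_L² = 3/(4*π) < C_P = 3/(2*π).

u(x) = -7·sin(4*π/3·x), so u'(x) = -28*π*cos(4*π*x/3)/3.
Writing u(x) = A·sin(kπx/L) with A = -7 and k = 2, use ∫_0^L sin²(kπx/L) dx = L/2 and ∫_0^L cos²(kπx/L) dx = L/2.
u² = 49·sin²(4*π/3·x) and (u')² = 784*π^2/9·cos²(4*π/3·x), and each of sin², cos² integrates to L/2 = 3/4 over (0, 3/2).
∫_0^3/2 u² dx = 147/4, so ||u||_L² = 7*sqrt(3)/2.
∫_0^3/2 (u')² dx = 196*π^2/3, so ||u'||_L² = 14*sqrt(3)*π/3.
Ratio ||u||_L² / ||u'||_L² = 3/(4*π).
Sharp Poincaré constant on H^1_0(0, 3/2) is C_P = L/π = 3/(2*π), achieved by sin(2*π/3·x).
This is the k = 2 harmonic; the ratio L/(kπ) is strictly less than C_P = L/π, consistent with the sharp inequality ||u||_L² ≤ C_P ||u'||_L².


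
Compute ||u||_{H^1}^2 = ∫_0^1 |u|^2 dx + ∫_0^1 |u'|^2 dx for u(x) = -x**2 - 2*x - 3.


||u||_{H^1}^2 = 433/15

The H^1 norm (squared) on an interval (0, L) is
  ||u||_{H^1}^2 = ∫_0^L u(x)^2 dx + ∫_0^L u'(x)^2 dx.
Compute u'(x) = -2*x - 2.
Then u(x)^2 = x**4 + 4*x**3 + 10*x**2 + 12*x + 9 and u'(x)^2 = 4*x**2 + 8*x + 4.
Integrate each monomial from 0 to 1 using ∫_0^1 c·x^n dx = c·1^(n+1)/(n+1):
  ∫_0^1 u(x)^2 dx = ∫_0^1 (x^4 + 4*x^3 + 10*x^2 + 12*x + 9) dx. Term by term:
    ∫_0^1 x^4 dx = 1/5;  ∫_0^1 4*x^3 dx = 1;  ∫_0^1 10*x^2 dx = 10/3;
    ∫_0^1 12*x dx = 6;  ∫_0^1 9 dx = 9.
  Sum: 1/5 + 1 + 10/3 + 6 + 9 = 293/15.
  ∫_0^1 u'(x)^2 dx = ∫_0^1 (4*x^2 + 8*x + 4) dx. Term by term:
    ∫_0^1 4*x^2 dx = 4/3;  ∫_0^1 8*x dx = 4;  ∫_0^1 4 dx = 4.
  Sum: 4/3 + 4 + 4 = 28/3.
Adding: ||u||_{H^1}^2 = 293/15 + 28/3 = 433/15.


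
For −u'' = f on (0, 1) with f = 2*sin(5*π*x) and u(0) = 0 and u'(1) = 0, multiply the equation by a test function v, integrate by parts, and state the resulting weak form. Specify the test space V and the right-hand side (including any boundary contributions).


V = {v ∈ H^1(0, 1) : v(0) = 0} (test functions vanish at x = 0 where u is specified); weak form: ∫_0^1 u'v' dx = ∫_0^1 (2*sin(5*π*x)) v dx for all v ∈ V.

Multiply both sides by a test function v and integrate from 0 to 1:
  ∫_0^1 −u''(x) v(x) dx = ∫_0^1 f(x) v(x) dx.
Integrate the LHS by parts once:
  ∫_0^1 −u'' v dx = −[u'(x) v(x)]_0^1 + ∫_0^1 u'(x) v'(x) dx.
Thus ∫_0^1 u'(x) v'(x) dx = ∫_0^1 f(x) v(x) dx + [u'(x) v(x)]_0^1.
Choose V so that boundary terms are either known or forced to vanish.
Mixed BC: u(0) = 0 (Dirichlet) and u'(1) = 0 (Neumann). Define V = {v ∈ H^1(0, 1) : v(0) = 0}. Then [u' v]_0^1 = u'(1)·v(1) − u'(0)·0 = 0.
Weak formulation: find u (satisfying any essential BC) such that ∫_0^1 u'(x) v'(x) dx = ∫_0^1 f v dx for all v ∈ V (Dirichlet at 0 absorbed into V; the Neumann datum at x = 1 is zero, so no boundary term remains).
Substituting f(x) = 2*sin(5*π*x), the right-hand side is ∫_0^1 (2*sin(5*π*x)) v dx.


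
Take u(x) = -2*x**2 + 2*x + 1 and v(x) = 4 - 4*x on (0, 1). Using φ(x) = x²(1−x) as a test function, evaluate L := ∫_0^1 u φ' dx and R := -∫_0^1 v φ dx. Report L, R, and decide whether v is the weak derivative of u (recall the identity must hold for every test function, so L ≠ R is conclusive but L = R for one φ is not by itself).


LHS = 1/30, RHS = -2/15. No, v is not the weak derivative of u.

u(x) = -2*x**2 + 2*x + 1, classical derivative u'(x) = 2 - 4*x.
φ(x) = x²(1−x), so φ'(x) = x*(2 - 3*x).
Note φ(0) = φ(1) = 0, so the boundary term u·φ vanishes.
LHS = ∫_0^1 u(x) φ'(x) dx = ∫_0^1 (6*x^4 - 10*x^3 + x^2 + 2*x) dx. Term by term:
  ∫_0^1 6*x^4 dx = 6/5;  ∫_0^1 -10*x^3 dx = -5/2;  ∫_0^1 x^2 dx = 1/3;
  ∫_0^1 2*x dx = 1.
Sum: 6/5 − 5/2 + 1/3 + 1 = 1/30.
So LHS = 1/30.
∫_0^1 v(x) φ(x) dx = ∫_0^1 (4*x^4 - 8*x^3 + 4*x^2) dx. Term by term:
  ∫_0^1 4*x^4 dx = 4/5;  ∫_0^1 -8*x^3 dx = -2;  ∫_0^1 4*x^2 dx = 4/3.
Sum: 4/5 − 2 + 4/3 = 2/15.
So RHS = -∫_0^1 v(x) φ(x) dx = -2/15.
LHS − RHS = 1/6 ≠ 0, so the identity fails.
(For a valid weak derivative the identity must hold for EVERY test function, in particular this one. The failure shows v is NOT the weak derivative of u.)
Correct weak derivative would be u'(x) = 2 - 4*x.


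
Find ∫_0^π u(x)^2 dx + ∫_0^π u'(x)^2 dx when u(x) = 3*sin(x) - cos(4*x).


||u||_{H^1(0,π)}^2 = 68/5 + 35*π/2

u'(x) = 4*sin(4*x) + 3*cos(x).
Expand u² and (u')² and integrate term by term on (0, π), using: for integers n ≥ 1, ∫_0^π sin²(nx) dx = ∫_0^π cos²(nx) dx = π/2; for n ≠ n', ∫_0^π sin(nx)sin(n'x) dx = ∫_0^π cos(nx)cos(n'x) dx = 0; and by product-to-sum, ∫_0^π sin(nx)cos(n'x) dx = ½∫_0^π [sin((n+n')x) + sin((n−n')x)] dx, which is 0 when n+n' is even and 2n/(n²−n'²) when n+n' is odd (it need not vanish on (0, π)).
  u² squared terms: (-1)²·∫cos(4x)² dx = 1·π/2 = π/2;  (3)²·∫sin(x)² dx = 9·π/2 = 9*π/2.
  u² cross terms: 2·(-1)·(3)·∫cos(4x)·sin(x) dx = -6·(-2/15) = 4/5.
  So ∫_0^π u² dx = π/2 + 9*π/2 + 4/5 = 4/5 + 5*π.
  (u')² squared terms: (3)²·∫cos(x)² dx = 9·π/2 = 9*π/2;  (4)²·∫sin(4x)² dx = 16·π/2 = 8*π.
  (u')² cross terms: 2·(3)·(4)·∫cos(x)·sin(4x) dx = 24·(8/15) = 64/5.
  So ∫_0^π (u')² dx = 9*π/2 + 8*π + 64/5 = 64/5 + 25*π/2.
||u||_{H^1}^2 = (4/5 + 5*π) + (64/5 + 25*π/2) = 68/5 + 35*π/2.


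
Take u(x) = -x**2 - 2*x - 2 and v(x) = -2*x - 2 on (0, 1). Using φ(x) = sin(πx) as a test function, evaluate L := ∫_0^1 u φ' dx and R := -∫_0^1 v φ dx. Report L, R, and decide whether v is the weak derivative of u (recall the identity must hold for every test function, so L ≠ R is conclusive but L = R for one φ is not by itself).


LHS = 6/π, RHS = 6/π. Yes, v = u' weakly.

u(x) = -x**2 - 2*x - 2, classical derivative u'(x) = -2*x - 2.
φ(x) = sin(πx), so φ'(x) = π*cos(π*x).
Note φ(0) = φ(1) = 0, so the boundary term u·φ vanishes.
LHS = ∫_0^1 u(x) φ'(x) dx = ∫_0^1 (-π*x^2*cos(π*x) - 2*π*x*cos(π*x) - 2*π*cos(π*x)) dx. Term by term:
  ∫_0^1 -2*π*cos(π*x) dx = 0;  ∫_0^1 -π*x^2*cos(π*x) dx = 2/π;  ∫_0^1 -2*π*x*cos(π*x) dx = 4/π.
Sum: 0 + 2/π + 4/π = 6/π.
So LHS = 6/π.
∫_0^1 v(x) φ(x) dx = ∫_0^1 (-2*x*sin(π*x) - 2*sin(π*x)) dx. Term by term:
  ∫_0^1 -2*sin(π*x) dx = -4/π;  ∫_0^1 -2*x*sin(π*x) dx = -2/π.
Sum: -4/π − 2/π = -6/π.
So RHS = -∫_0^1 v(x) φ(x) dx = 6/π.
LHS = RHS, so the identity holds for this test φ.
Moreover u is smooth here and v(x) = u'(x) = -2*x - 2 pointwise, so the identity holds for every test function. Hence v is the weak derivative of u.


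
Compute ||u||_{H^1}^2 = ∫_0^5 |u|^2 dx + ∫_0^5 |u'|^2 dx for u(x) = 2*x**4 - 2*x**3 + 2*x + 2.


||u||_{H^1}^2 = 65063195/63

The H^1 norm (squared) on an interval (0, L) is
  ||u||_{H^1}^2 = ∫_0^L u(x)^2 dx + ∫_0^L u'(x)^2 dx.
Compute u'(x) = 8*x**3 - 6*x**2 + 2.
Then u(x)^2 = 4*x**8 - 8*x**7 + 4*x**6 + 8*x**5 - 8*x**3 + 4*x**2 + 8*x + 4 and u'(x)^2 = 64*x**6 - 96*x**5 + 36*x**4 + 32*x**3 - 24*x**2 + 4.
Integrate each monomial from 0 to 5 using ∫_0^5 c·x^n dx = c·5^(n+1)/(n+1):
  ∫_0^5 u(x)^2 dx = ∫_0^5 (4*x^8 - 8*x^7 + 4*x^6 + 8*x^5 - 8*x^3 + 4*x^2 + 8*x + 4) dx. Term by term:
    ∫_0^5 4*x^8 dx = 7812500/9;  ∫_0^5 -8*x^7 dx = -390625;  ∫_0^5 4*x^6 dx = 312500/7;
    ∫_0^5 8*x^5 dx = 62500/3;  ∫_0^5 -8*x^3 dx = -1250;  ∫_0^5 4*x^2 dx = 500/3;
    ∫_0^5 8*x dx = 100;  ∫_0^5 4 dx = 20.
  Sum: 7812500/9 − 390625 + 312500/7 + 62500/3 − 1250 + 500/3 + 100 + 20 = 34142435/63.
  ∫_0^5 u'(x)^2 dx = ∫_0^5 (64*x^6 - 96*x^5 + 36*x^4 + 32*x^3 - 24*x^2 + 4) dx. Term by term:
    ∫_0^5 64*x^6 dx = 5000000/7;  ∫_0^5 -96*x^5 dx = -250000;  ∫_0^5 36*x^4 dx = 22500;
    ∫_0^5 32*x^3 dx = 5000;  ∫_0^5 -24*x^2 dx = -1000;  ∫_0^5 4 dx = 20.
  Sum: 5000000/7 − 250000 + 22500 + 5000 − 1000 + 20 = 3435640/7.
Adding: ||u||_{H^1}^2 = 34142435/63 + 3435640/7 = 65063195/63.


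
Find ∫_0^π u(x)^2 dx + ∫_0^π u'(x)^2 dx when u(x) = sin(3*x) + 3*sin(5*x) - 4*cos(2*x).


||u||_{H^1(0,π)}^2 = -736/7 + 162*π

u'(x) = 8*sin(2*x) + 3*cos(3*x) + 15*cos(5*x).
Expand u² and (u')² and integrate term by term on (0, π), using: for integers n ≥ 1, ∫_0^π sin²(nx) dx = ∫_0^π cos²(nx) dx = π/2; for n ≠ n', ∫_0^π sin(nx)sin(n'x) dx = ∫_0^π cos(nx)cos(n'x) dx = 0; and by product-to-sum, ∫_0^π sin(nx)cos(n'x) dx = ½∫_0^π [sin((n+n')x) + sin((n−n')x)] dx, which is 0 when n+n' is even and 2n/(n²−n'²) when n+n' is odd (it need not vanish on (0, π)).
  u² squared terms: (-4)²·∫cos(2x)² dx = 16·π/2 = 8*π;  (3)²·∫sin(5x)² dx = 9·π/2 = 9*π/2;  (1)²·∫sin(3x)² dx = 1·π/2 = π/2.
  u² cross terms: 2·(-4)·(3)·∫cos(2x)·sin(5x) dx = -24·(10/21) = -80/7;  2·(-4)·(1)·∫cos(2x)·sin(3x) dx = -8·(6/5) = -48/5;  2·(3)·(1)·∫sin(5x)·sin(3x) dx = 6·(0) = 0.
  So ∫_0^π u² dx = 8*π + 9*π/2 + π/2 − 80/7 − 48/5 + 0 = -736/35 + 13*π.
  (u')² squared terms: (3)²·∫cos(3x)² dx = 9·π/2 = 9*π/2;  (8)²·∫sin(2x)² dx = 64·π/2 = 32*π;  (15)²·∫cos(5x)² dx = 225·π/2 = 225*π/2.
  (u')² cross terms: 2·(3)·(8)·∫cos(3x)·sin(2x) dx = 48·(-4/5) = -192/5;  2·(3)·(15)·∫cos(3x)·cos(5x) dx = 90·(0) = 0;  2·(8)·(15)·∫sin(2x)·cos(5x) dx = 240·(-4/21) = -320/7.
  So ∫_0^π (u')² dx = 9*π/2 + 32*π + 225*π/2 − 192/5 + 0 − 320/7 = -2944/35 + 149*π.
||u||_{H^1}^2 = (-736/35 + 13*π) + (-2944/35 + 149*π) = -736/7 + 162*π.


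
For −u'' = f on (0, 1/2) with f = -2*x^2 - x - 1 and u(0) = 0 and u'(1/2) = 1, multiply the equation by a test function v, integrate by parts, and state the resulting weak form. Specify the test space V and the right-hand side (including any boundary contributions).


V = {v ∈ H^1(0, 1/2) : v(0) = 0} (test functions vanish at x = 0 where u is specified); weak form: ∫_0^1/2 u'v' dx = ∫_0^1/2 (-2*x^2 - x - 1) v dx + v(1/2) for all v ∈ V.

Multiply both sides by a test function v and integrate from 0 to 1/2:
  ∫_0^1/2 −u''(x) v(x) dx = ∫_0^1/2 f(x) v(x) dx.
Integrate the LHS by parts once:
  ∫_0^1/2 −u'' v dx = −[u'(x) v(x)]_0^1/2 + ∫_0^1/2 u'(x) v'(x) dx.
Thus ∫_0^1/2 u'(x) v'(x) dx = ∫_0^1/2 f(x) v(x) dx + [u'(x) v(x)]_0^1/2.
Choose V so that boundary terms are either known or forced to vanish.
Mixed BC: u(0) = 0 (Dirichlet) and u'(1/2) = 1 (Neumann). Define V = {v ∈ H^1(0, 1/2) : v(0) = 0}. Then [u' v]_0^1/2 = u'(1/2)·v(1/2) − u'(0)·0 = v(1/2).
Weak formulation: find u (satisfying any essential BC) such that ∫_0^1/2 u'(x) v'(x) dx = ∫_0^1/2 f v dx + v(1/2) for all v ∈ V (Dirichlet at 0 absorbed into V; Neumann datum at x = 1/2 contributes the boundary term).
Substituting f(x) = -2*x^2 - x - 1, the right-hand side is ∫_0^1/2 (-2*x^2 - x - 1) v dx + v(1/2).


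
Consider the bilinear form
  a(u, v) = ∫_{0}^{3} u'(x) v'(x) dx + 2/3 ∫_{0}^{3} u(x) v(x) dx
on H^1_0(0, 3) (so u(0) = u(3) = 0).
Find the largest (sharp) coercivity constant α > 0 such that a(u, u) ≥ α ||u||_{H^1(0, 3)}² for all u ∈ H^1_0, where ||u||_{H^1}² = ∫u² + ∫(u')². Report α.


α = (6 + π^2)/(9 + π^2)

Coercivity of a(·,·) on H^1_0(0, 3) means a(u, u) ≥ α ||u||_{H^1}² for every u ∈ H^1_0.
The interval has length L = 3, and Poincaré/coercivity depend only on L. Here a(u, u) = ∫(u')² + (2/3)·∫u².
Here 0 < c = 2/3 < 1. The condition a(u,u) ≥ α||u||_{H^1}² reads (1−α)∫(u')² ≥ (α−c)∫u². Any admissible α is ≤ 1 (rapidly oscillating u have ∫u²/∫(u')² → 0), and α = 1 would force 0 ≥ (1−c)∫u², impossible since c < 1; so 1−α > 0. By the sharp Poincaré inequality on H^1_0 of an interval of length L, ∫(u')² ≥ (π/L)²∫u² with equality for the first sine mode sin(π(x−x₀)/L) (x₀ the left endpoint), so the inequality holds for all u iff (1−α)(π/L)² ≥ α − c, i.e. α ≤ ((π/L)² + c)/((π/L)² + 1) = (1 + c(L/π)²)/(1 + (L/π)²). With (π/L)² = π^2/9 and c = 2/3, the largest admissible constant is α = ((π/L)² + c)/((π/L)² + 1).
Simplifying, α = (6 + π^2)/(9 + π^2).


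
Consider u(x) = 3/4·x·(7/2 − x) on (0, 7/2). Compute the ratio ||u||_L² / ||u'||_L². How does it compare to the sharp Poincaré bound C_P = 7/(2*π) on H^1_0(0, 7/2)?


||u||_L² / ||u'||_L² = 7*sqrt(10)/20 < C_P = 7/(2*π).

u(x) = 3/4·x·(7/2 − x), so u'(x) = 21/8 - 3*x/2.
u(x) = 3/4·x·(7/2 − x) vanishes at x = 0 and x = 7/2, so u ∈ H^1_0(0, 7/2). Differentiate via the product rule and integrate the resulting polynomials term by term.
  ∫_0^7/2 u² dx = ∫_0^7/2 (9*x^4/16 - 63*x^3/16 + 441*x^2/64) dx. Term by term:
    ∫_0^7/2 9*x^4/16 dx = 151263/2560;  ∫_0^7/2 -63*x^3/16 dx = -151263/1024;  ∫_0^7/2 441*x^2/64 dx = 50421/512.
  Sum: 151263/2560 − 151263/1024 + 50421/512 = 50421/5120.
  ∫_0^7/2 (u')² dx = ∫_0^7/2 (9*x^2/4 - 63*x/8 + 441/64) dx. Term by term:
    ∫_0^7/2 9*x^2/4 dx = 1029/32;  ∫_0^7/2 -63*x/8 dx = -3087/64;  ∫_0^7/2 441/64 dx = 3087/128.
  Sum: 1029/32 − 3087/64 + 3087/128 = 1029/128.
∫_0^7/2 u² dx = 50421/5120, so ||u||_L² = 49*sqrt(105)/160.
∫_0^7/2 (u')² dx = 1029/128, so ||u'||_L² = 7*sqrt(42)/16.
Ratio ||u||_L² / ||u'||_L² = 7*sqrt(10)/20.
Sharp Poincaré constant on H^1_0(0, 7/2) is C_P = L/π = 7/(2*π), achieved by sin(2*π/7·x).
A polynomial bump cannot attain the sharp Poincaré constant (only the first sine eigenfunction does), so the ratio is strictly less than C_P, consistent with ||u||_L² ≤ C_P ||u'||_L².


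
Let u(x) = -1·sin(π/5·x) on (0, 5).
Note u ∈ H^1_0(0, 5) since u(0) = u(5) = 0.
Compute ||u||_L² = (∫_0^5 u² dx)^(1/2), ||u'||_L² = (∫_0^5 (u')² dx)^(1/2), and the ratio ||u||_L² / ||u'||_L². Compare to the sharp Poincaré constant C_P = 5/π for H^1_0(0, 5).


||u||_L² / ||u'||_L² = 5/π = C_P.

u(x) = -1·sin(π/5·x), so u'(x) = -π*cos(π*x/5)/5.
Writing u(x) = A·sin(kπx/L) with A = -1 and k = 1, use ∫_0^L sin²(kπx/L) dx = L/2 and ∫_0^L cos²(kπx/L) dx = L/2.
u² = 1·sin²(π/5·x) and (u')² = π^2/25·cos²(π/5·x), and each of sin², cos² integrates to L/2 = 5/2 over (0, 5).
∫_0^5 u² dx = 5/2, so ||u||_L² = sqrt(10)/2.
∫_0^5 (u')² dx = π^2/10, so ||u'||_L² = sqrt(10)*π/10.
Ratio ||u||_L² / ||u'||_L² = 5/π.
Sharp Poincaré constant on H^1_0(0, 5) is C_P = L/π = 5/π, achieved by sin(π/5·x).
This is the k = 1 eigenfunction (up to amplitude), so the ratio equals the sharp Poincaré constant exactly.


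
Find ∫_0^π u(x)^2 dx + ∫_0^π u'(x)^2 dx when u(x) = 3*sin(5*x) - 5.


||u||_{H^1(0,π)}^2 = -12 + 142*π

u'(x) = 15*cos(5*x).
Expand u² and (u')² and integrate term by term on (0, π), using: for integers n ≥ 1, ∫_0^π sin²(nx) dx = ∫_0^π cos²(nx) dx = π/2; for n ≠ n', ∫_0^π sin(nx)sin(n'x) dx = ∫_0^π cos(nx)cos(n'x) dx = 0; and by product-to-sum, ∫_0^π sin(nx)cos(n'x) dx = ½∫_0^π [sin((n+n')x) + sin((n−n')x)] dx, which is 0 when n+n' is even and 2n/(n²−n'²) when n+n' is odd (it need not vanish on (0, π)). For the constant mode: ∫_0^π 1 dx = π, ∫_0^π cos(nx) dx = 0, ∫_0^π sin(nx) dx = (1−(−1)^n)/n.
  u² squared terms: (-5)²·∫1 dx = 25·π = 25*π;  (3)²·∫sin(5x)² dx = 9·π/2 = 9*π/2.
  u² cross terms: 2·(-5)·(3)·∫1·sin(5x) dx = -30·(2/5) = -12.
  So ∫_0^π u² dx = 25*π + 9*π/2 − 12 = -12 + 59*π/2.
  (u')² squared terms: (15)²·∫cos(5x)² dx = 225·π/2 = 225*π/2.
  So ∫_0^π (u')² dx = 225*π/2.
||u||_{H^1}^2 = (-12 + 59*π/2) + (225*π/2) = -12 + 142*π.


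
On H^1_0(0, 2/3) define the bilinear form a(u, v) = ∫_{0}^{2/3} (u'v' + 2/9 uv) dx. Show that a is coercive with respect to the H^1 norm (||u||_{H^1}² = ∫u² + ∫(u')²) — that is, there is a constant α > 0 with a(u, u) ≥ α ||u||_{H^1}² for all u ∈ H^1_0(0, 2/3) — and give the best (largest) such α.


α = (8 + 81*π^2)/(9*(4 + 9*π^2))

Coercivity of a(·,·) on H^1_0(0, 2/3) means a(u, u) ≥ α ||u||_{H^1}² for every u ∈ H^1_0.
The interval has length L = 2/3, and Poincaré/coercivity depend only on L. Here a(u, u) = ∫(u')² + (2/9)·∫u².
Here 0 < c = 2/9 < 1. The condition a(u,u) ≥ α||u||_{H^1}² reads (1−α)∫(u')² ≥ (α−c)∫u². Any admissible α is ≤ 1 (rapidly oscillating u have ∫u²/∫(u')² → 0), and α = 1 would force 0 ≥ (1−c)∫u², impossible since c < 1; so 1−α > 0. By the sharp Poincaré inequality on H^1_0 of an interval of length L, ∫(u')² ≥ (π/L)²∫u² with equality for the first sine mode sin(π(x−x₀)/L) (x₀ the left endpoint), so the inequality holds for all u iff (1−α)(π/L)² ≥ α − c, i.e. α ≤ ((π/L)² + c)/((π/L)² + 1) = (1 + c(L/π)²)/(1 + (L/π)²). With (π/L)² = 9*π^2/4 and c = 2/9, the largest admissible constant is α = ((π/L)² + c)/((π/L)² + 1).
Simplifying, α = (8 + 81*π^2)/(9*(4 + 9*π^2)).


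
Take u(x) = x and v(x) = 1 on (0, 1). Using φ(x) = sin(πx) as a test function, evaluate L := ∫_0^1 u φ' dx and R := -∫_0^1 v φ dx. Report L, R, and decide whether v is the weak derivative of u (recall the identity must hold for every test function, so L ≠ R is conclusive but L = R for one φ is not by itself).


LHS = -2/π, RHS = -2/π. Yes, v = u' weakly.

u(x) = x, classical derivative u'(x) = 1.
φ(x) = sin(πx), so φ'(x) = π*cos(π*x).
Note φ(0) = φ(1) = 0, so the boundary term u·φ vanishes.
LHS = ∫_0^1 u(x) φ'(x) dx = ∫_0^1 (π*x*cos(π*x)) dx. Term by term:
  ∫_0^1 π*x*cos(π*x) dx = -2/π.
So LHS = -2/π.
∫_0^1 v(x) φ(x) dx = ∫_0^1 (sin(π*x)) dx. Term by term:
  ∫_0^1 sin(π*x) dx = 2/π.
So RHS = -∫_0^1 v(x) φ(x) dx = -2/π.
LHS = RHS, so the identity holds for this test φ.
Moreover u is smooth here and v(x) = u'(x) = 1 pointwise, so the identity holds for every test function. Hence v is the weak derivative of u.


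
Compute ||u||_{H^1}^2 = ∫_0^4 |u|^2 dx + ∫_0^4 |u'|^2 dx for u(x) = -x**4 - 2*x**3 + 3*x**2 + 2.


||u||_{H^1}^2 = 5117648/45

The H^1 norm (squared) on an interval (0, L) is
  ||u||_{H^1}^2 = ∫_0^L u(x)^2 dx + ∫_0^L u'(x)^2 dx.
Compute u'(x) = -4*x**3 - 6*x**2 + 6*x.
Then u(x)^2 = x**8 + 4*x**7 - 2*x**6 - 12*x**5 + 5*x**4 - 8*x**3 + 12*x**2 + 4 and u'(x)^2 = 16*x**6 + 48*x**5 - 12*x**4 - 72*x**3 + 36*x**2.
Integrate each monomial from 0 to 4 using ∫_0^4 c·x^n dx = c·4^(n+1)/(n+1):
  ∫_0^4 u(x)^2 dx = ∫_0^4 (x^8 + 4*x^7 - 2*x^6 - 12*x^5 + 5*x^4 - 8*x^3 + 12*x^2 + 4) dx. Term by term:
    ∫_0^4 x^8 dx = 262144/9;  ∫_0^4 4*x^7 dx = 32768;  ∫_0^4 -2*x^6 dx = -32768/7;
    ∫_0^4 -12*x^5 dx = -8192;  ∫_0^4 5*x^4 dx = 1024;  ∫_0^4 -8*x^3 dx = -512;
    ∫_0^4 12*x^2 dx = 256;  ∫_0^4 4 dx = 16.
  Sum: 262144/9 + 32768 − 32768/7 − 8192 + 1024 − 512 + 256 + 16 = 3137776/63.
  ∫_0^4 u'(x)^2 dx = ∫_0^4 (16*x^6 + 48*x^5 - 12*x^4 - 72*x^3 + 36*x^2) dx. Term by term:
    ∫_0^4 16*x^6 dx = 262144/7;  ∫_0^4 48*x^5 dx = 32768;  ∫_0^4 -12*x^4 dx = -12288/5;
    ∫_0^4 -72*x^3 dx = -4608;  ∫_0^4 36*x^2 dx = 768.
  Sum: 262144/7 + 32768 − 12288/5 − 4608 + 768 = 2237184/35.
Adding: ||u||_{H^1}^2 = 3137776/63 + 2237184/35 = 5117648/45.


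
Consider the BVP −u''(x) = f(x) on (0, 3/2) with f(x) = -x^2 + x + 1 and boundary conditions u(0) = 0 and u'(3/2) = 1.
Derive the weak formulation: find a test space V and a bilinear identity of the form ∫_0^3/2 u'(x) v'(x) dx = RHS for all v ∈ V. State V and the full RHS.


V = {v ∈ H^1(0, 3/2) : v(0) = 0} (test functions vanish at x = 0 where u is specified); weak form: ∫_0^3/2 u'v' dx = ∫_0^3/2 (-x^2 + x + 1) v dx + v(3/2) for all v ∈ V.

Multiply both sides by a test function v and integrate from 0 to 3/2:
  ∫_0^3/2 −u''(x) v(x) dx = ∫_0^3/2 f(x) v(x) dx.
Integrate the LHS by parts once:
  ∫_0^3/2 −u'' v dx = −[u'(x) v(x)]_0^3/2 + ∫_0^3/2 u'(x) v'(x) dx.
Thus ∫_0^3/2 u'(x) v'(x) dx = ∫_0^3/2 f(x) v(x) dx + [u'(x) v(x)]_0^3/2.
Choose V so that boundary terms are either known or forced to vanish.
Mixed BC: u(0) = 0 (Dirichlet) and u'(3/2) = 1 (Neumann). Define V = {v ∈ H^1(0, 3/2) : v(0) = 0}. Then [u' v]_0^3/2 = u'(3/2)·v(3/2) − u'(0)·0 = v(3/2).
Weak formulation: find u (satisfying any essential BC) such that ∫_0^3/2 u'(x) v'(x) dx = ∫_0^3/2 f v dx + v(3/2) for all v ∈ V (Dirichlet at 0 absorbed into V; Neumann datum at x = 3/2 contributes the boundary term).
Substituting f(x) = -x^2 + x + 1, the right-hand side is ∫_0^3/2 (-x^2 + x + 1) v dx + v(3/2).


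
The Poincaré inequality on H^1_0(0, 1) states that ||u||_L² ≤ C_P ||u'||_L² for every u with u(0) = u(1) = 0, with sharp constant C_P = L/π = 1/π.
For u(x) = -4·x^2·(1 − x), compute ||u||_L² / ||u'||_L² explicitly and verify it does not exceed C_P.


||u||_L² / ||u'||_L² = sqrt(14)/14 < C_P = 1/π.

u(x) = -4·x^2·(1 − x), so u'(x) = 4*x*(3*x - 2).
u(x) = -4·x^2·(1 − x) vanishes at x = 0 and x = 1, so u ∈ H^1_0(0, 1). Differentiate via the product rule and integrate the resulting polynomials term by term.
  ∫_0^1 u² dx = ∫_0^1 (16*x^6 - 32*x^5 + 16*x^4) dx. Term by term:
    ∫_0^1 16*x^6 dx = 16/7;  ∫_0^1 -32*x^5 dx = -16/3;  ∫_0^1 16*x^4 dx = 16/5.
  Sum: 16/7 − 16/3 + 16/5 = 16/105.
  ∫_0^1 (u')² dx = ∫_0^1 (144*x^4 - 192*x^3 + 64*x^2) dx. Term by term:
    ∫_0^1 144*x^4 dx = 144/5;  ∫_0^1 -192*x^3 dx = -48;  ∫_0^1 64*x^2 dx = 64/3.
  Sum: 144/5 − 48 + 64/3 = 32/15.
∫_0^1 u² dx = 16/105, so ||u||_L² = 4*sqrt(105)/105.
∫_0^1 (u')² dx = 32/15, so ||u'||_L² = 4*sqrt(30)/15.
Ratio ||u||_L² / ||u'||_L² = sqrt(14)/14.
Sharp Poincaré constant on H^1_0(0, 1) is C_P = L/π = 1/π, achieved by sin(π·x).
A polynomial bump cannot attain the sharp Poincaré constant (only the first sine eigenfunction does), so the ratio is strictly less than C_P, consistent with ||u||_L² ≤ C_P ||u'||_L².


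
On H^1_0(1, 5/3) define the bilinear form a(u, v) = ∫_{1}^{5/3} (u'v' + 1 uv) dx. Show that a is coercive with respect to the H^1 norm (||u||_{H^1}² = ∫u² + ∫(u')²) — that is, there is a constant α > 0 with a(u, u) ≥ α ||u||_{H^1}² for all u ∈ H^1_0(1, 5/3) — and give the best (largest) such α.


α = 1

Coercivity of a(·,·) on H^1_0(1, 5/3) means a(u, u) ≥ α ||u||_{H^1}² for every u ∈ H^1_0.
The interval has length L = 2/3, and Poincaré/coercivity depend only on L. Here a(u, u) = ∫(u')² + (1)·∫u².
Here c = 1 ≥ 1, so a(u,u) = ∫(u')² + c∫u² ≥ ∫(u')² + ∫u² = ||u||_{H^1}², i.e. α = 1 works. No larger α is possible: a(u,u) ≥ α||u||_{H^1}² means (1−α)∫(u')² ≥ (α−c)∫u², and for the modes u_n = sin(nπ(x−x₀)/L) (x₀ the left endpoint) one has ∫u_n²/∫(u_n')² = (L/(nπ))² → 0, so a(u_n,u_n)/||u_n||_{H^1}² → 1. Hence the optimal constant is α = 1.
Therefore α = 1.


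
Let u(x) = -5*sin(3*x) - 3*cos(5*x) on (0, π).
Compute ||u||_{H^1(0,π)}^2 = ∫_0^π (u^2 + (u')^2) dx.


||u||_{H^1(0,π)}^2 = 242*π

u'(x) = 15*sin(5*x) - 15*cos(3*x).
Expand u² and (u')² and integrate term by term on (0, π), using: for integers n ≥ 1, ∫_0^π sin²(nx) dx = ∫_0^π cos²(nx) dx = π/2; for n ≠ n', ∫_0^π sin(nx)sin(n'x) dx = ∫_0^π cos(nx)cos(n'x) dx = 0; and by product-to-sum, ∫_0^π sin(nx)cos(n'x) dx = ½∫_0^π [sin((n+n')x) + sin((n−n')x)] dx, which is 0 when n+n' is even and 2n/(n²−n'²) when n+n' is odd (it need not vanish on (0, π)).
  u² squared terms: (-5)²·∫sin(3x)² dx = 25·π/2 = 25*π/2;  (-3)²·∫cos(5x)² dx = 9·π/2 = 9*π/2.
  u² cross terms: 2·(-5)·(-3)·∫sin(3x)·cos(5x) dx = 30·(0) = 0.
  So ∫_0^π u² dx = 25*π/2 + 9*π/2 + 0 = 17*π.
  (u')² squared terms: (-15)²·∫cos(3x)² dx = 225·π/2 = 225*π/2;  (15)²·∫sin(5x)² dx = 225·π/2 = 225*π/2.
  (u')² cross terms: 2·(-15)·(15)·∫cos(3x)·sin(5x) dx = -450·(0) = 0.
  So ∫_0^π (u')² dx = 225*π/2 + 225*π/2 + 0 = 225*π.
||u||_{H^1}^2 = (17*π) + (225*π) = 242*π.


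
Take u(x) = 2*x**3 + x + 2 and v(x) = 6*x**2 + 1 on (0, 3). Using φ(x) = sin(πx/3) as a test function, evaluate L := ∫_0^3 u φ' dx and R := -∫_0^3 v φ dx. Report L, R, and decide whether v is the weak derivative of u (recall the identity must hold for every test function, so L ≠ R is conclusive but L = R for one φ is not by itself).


LHS = -168/π + 648/π^3, RHS = -168/π + 648/π^3. Yes, v = u' weakly.

u(x) = 2*x**3 + x + 2, classical derivative u'(x) = 6*x**2 + 1.
φ(x) = sin(πx/3), so φ'(x) = π*cos(π*x/3)/3.
Note φ(0) = φ(3) = 0, so the boundary term u·φ vanishes.
LHS = ∫_0^3 u(x) φ'(x) dx = ∫_0^3 (2*π*x^3*cos(π*x/3)/3 + π*x*cos(π*x/3)/3 + 2*π*cos(π*x/3)/3) dx. Term by term:
  ∫_0^3 2*π*cos(π*x/3)/3 dx = 0;  ∫_0^3 π*x*cos(π*x/3)/3 dx = -6/π;  ∫_0^3 2*π*x^3*cos(π*x/3)/3 dx = -162/π + 648/π^3.
Sum: 0 − 6/π + -162/π + 648/π^3 = -168/π + 648/π^3.
So LHS = -168/π + 648/π^3.
∫_0^3 v(x) φ(x) dx = ∫_0^3 (6*x^2*sin(π*x/3) + sin(π*x/3)) dx. Term by term:
  ∫_0^3 6*x^2*sin(π*x/3) dx = -648/π^3 + 162/π;  ∫_0^3 sin(π*x/3) dx = 6/π.
Sum: -648/π^3 + 162/π + 6/π = -648/π^3 + 168/π.
So RHS = -∫_0^3 v(x) φ(x) dx = -168/π + 648/π^3.
LHS = RHS, so the identity holds for this test φ.
Moreover u is smooth here and v(x) = u'(x) = 6*x**2 + 1 pointwise, so the identity holds for every test function. Hence v is the weak derivative of u.


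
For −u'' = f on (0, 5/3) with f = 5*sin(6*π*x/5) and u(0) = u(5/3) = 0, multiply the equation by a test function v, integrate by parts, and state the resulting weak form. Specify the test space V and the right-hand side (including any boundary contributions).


V = H^1_0(0, 5/3) (so v(0) = v(5/3) = 0); weak form: ∫_0^5/3 u'v' dx = ∫_0^5/3 (5*sin(6*π*x/5)) v dx for all v ∈ V.

Multiply both sides by a test function v and integrate from 0 to 5/3:
  ∫_0^5/3 −u''(x) v(x) dx = ∫_0^5/3 f(x) v(x) dx.
Integrate the LHS by parts once:
  ∫_0^5/3 −u'' v dx = −[u'(x) v(x)]_0^5/3 + ∫_0^5/3 u'(x) v'(x) dx.
Thus ∫_0^5/3 u'(x) v'(x) dx = ∫_0^5/3 f(x) v(x) dx + [u'(x) v(x)]_0^5/3.
Choose V so that boundary terms are either known or forced to vanish.
u is Dirichlet: u(0) = u(5/3) = 0. Let V = H^1_0(0, 5/3); then v(0) = v(5/3) = 0, and [u' v]_0^5/3 = 0.
Weak formulation: find u (satisfying any essential BC) such that ∫_0^5/3 u'(x) v'(x) dx = ∫_0^5/3 f v dx for all v ∈ V.
Substituting f(x) = 5*sin(6*π*x/5), the right-hand side is ∫_0^5/3 (5*sin(6*π*x/5)) v dx.


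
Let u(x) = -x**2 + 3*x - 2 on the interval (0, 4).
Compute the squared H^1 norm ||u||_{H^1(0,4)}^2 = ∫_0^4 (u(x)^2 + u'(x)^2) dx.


||u||_{H^1}^2 = 652/15

The H^1 norm (squared) on an interval (0, L) is
  ||u||_{H^1}^2 = ∫_0^L u(x)^2 dx + ∫_0^L u'(x)^2 dx.
Compute u'(x) = 3 - 2*x.
Then u(x)^2 = x**4 - 6*x**3 + 13*x**2 - 12*x + 4 and u'(x)^2 = 4*x**2 - 12*x + 9.
Integrate each monomial from 0 to 4 using ∫_0^4 c·x^n dx = c·4^(n+1)/(n+1):
  ∫_0^4 u(x)^2 dx = ∫_0^4 (x^4 - 6*x^3 + 13*x^2 - 12*x + 4) dx. Term by term:
    ∫_0^4 x^4 dx = 1024/5;  ∫_0^4 -6*x^3 dx = -384;  ∫_0^4 13*x^2 dx = 832/3;
    ∫_0^4 -12*x dx = -96;  ∫_0^4 4 dx = 16.
  Sum: 1024/5 − 384 + 832/3 − 96 + 16 = 272/15.
  ∫_0^4 u'(x)^2 dx = ∫_0^4 (4*x^2 - 12*x + 9) dx. Term by term:
    ∫_0^4 4*x^2 dx = 256/3;  ∫_0^4 -12*x dx = -96;  ∫_0^4 9 dx = 36.
  Sum: 256/3 − 96 + 36 = 76/3.
Adding: ||u||_{H^1}^2 = 272/15 + 76/3 = 652/15.


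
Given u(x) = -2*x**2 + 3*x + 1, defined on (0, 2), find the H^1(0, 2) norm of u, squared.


||u||_{H^1}^2 = 88/5

The H^1 norm (squared) on an interval (0, L) is
  ||u||_{H^1}^2 = ∫_0^L u(x)^2 dx + ∫_0^L u'(x)^2 dx.
Compute u'(x) = 3 - 4*x.
Then u(x)^2 = 4*x**4 - 12*x**3 + 5*x**2 + 6*x + 1 and u'(x)^2 = 16*x**2 - 24*x + 9.
Integrate each monomial from 0 to 2 using ∫_0^2 c·x^n dx = c·2^(n+1)/(n+1):
  ∫_0^2 u(x)^2 dx = ∫_0^2 (4*x^4 - 12*x^3 + 5*x^2 + 6*x + 1) dx. Term by term:
    ∫_0^2 4*x^4 dx = 128/5;  ∫_0^2 -12*x^3 dx = -48;  ∫_0^2 5*x^2 dx = 40/3;
    ∫_0^2 6*x dx = 12;  ∫_0^2 1 dx = 2.
  Sum: 128/5 − 48 + 40/3 + 12 + 2 = 74/15.
  ∫_0^2 u'(x)^2 dx = ∫_0^2 (16*x^2 - 24*x + 9) dx. Term by term:
    ∫_0^2 16*x^2 dx = 128/3;  ∫_0^2 -24*x dx = -48;  ∫_0^2 9 dx = 18.
  Sum: 128/3 − 48 + 18 = 38/3.
Adding: ||u||_{H^1}^2 = 74/15 + 38/3 = 88/5.
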